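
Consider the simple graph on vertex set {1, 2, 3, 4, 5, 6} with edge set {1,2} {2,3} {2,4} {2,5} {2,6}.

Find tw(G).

A width-1 tree decomposition is:
Bags: B1 = {2, 5}  B2 = {2, 3}  B3 = {2, 4}  B4 = {1, 2}  B5 = {2, 6}
Tree: B1–B2, B1–B3, B3–B4, B3–B5
Each bag holds 2 vertices, so the decomposition has width 1, which upper-bounds the treewidth. Any graph with an edge has treewidth ≥ 1, and G has the edge 5–2. The upper and lower bounds meet at 1, so that is the treewidth.

1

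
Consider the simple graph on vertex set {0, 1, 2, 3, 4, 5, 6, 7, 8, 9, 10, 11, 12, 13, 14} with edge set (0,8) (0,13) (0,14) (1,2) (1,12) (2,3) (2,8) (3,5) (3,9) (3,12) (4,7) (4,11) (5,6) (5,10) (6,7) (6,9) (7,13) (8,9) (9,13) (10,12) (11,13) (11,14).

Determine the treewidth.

A width-3 tree decomposition is:
Bags: B1 = {1, 5, 10, 12}  B2 = {1, 3, 5, 12}  B3 = {1, 2, 3, 5}  B4 = {2, 3, 5, 6}  B5 = {2, 3, 6, 9}  B6 = {2, 6, 8, 9}  B7 = {6, 7, 8, 9}  B8 = {7, 8, 9, 13}  B9 = {0, 7, 8, 13}  B10 = {0, 4, 7, 13}  B11 = {0, 4, 11, 13}  B12 = {0, 4, 11, 14}
Tree: B1–B2, B2–B3, B3–B4, B4–B5, B5–B6, B6–B7, B7–B8, B8–B9, B9–B10, B10–B11, B11–B12
The largest bag has 4 vertices, giving width 3; this decomposition certifies tw(G) ≤ 3. For the lower bound: the 4 vertex sets {1,10,12}, {5}, {3}, {2,6,8,9} are disjoint, each induces a connected subgraph, and every pair is joined by at least one edge of G. Contracting each set to a single vertex therefore yields K_{4} as a minor, and since treewidth is minor-monotone, tw(G) ≥ tw(K_{4}) = 3. Combining the bounds, tw(G) = 3.

3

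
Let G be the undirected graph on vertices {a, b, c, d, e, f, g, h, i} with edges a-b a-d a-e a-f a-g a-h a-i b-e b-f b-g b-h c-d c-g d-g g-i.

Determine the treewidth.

2

A width-2 tree decomposition is:
Bags: B1 = {a, b, g}  B2 = {a, d, g}  B3 = {c, d, g}  B4 = {a, g, i}  B5 = {a, b, f}  B6 = {a, b, h}  B7 = {a, b, e}
Tree: B1–B2, B2–B3, B1–B4, B1–B5, B5–B6, B1–B7
Every bag has size at most 3, so the width is 3 − 1 = 2 and tw(G) ≤ 2. On the other hand G contains the 3-clique {c, d, g}. A clique must lie in a single bag of any decomposition, so no decomposition can have width below 2. Therefore the treewidth is 2.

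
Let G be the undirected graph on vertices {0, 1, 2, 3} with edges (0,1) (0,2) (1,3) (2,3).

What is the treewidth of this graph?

2

A width-2 tree decomposition is:
Bags: B1 = {1, 2, 3}  B2 = {0, 1, 2}
Tree: B1–B2
The largest bag has 3 vertices, giving width 2; this decomposition certifies tw(G) ≤ 2. For the lower bound, G contains the cycle 1–3–2–0–1, so G is not a forest; only forests have treewidth ≤ 1, hence tw(G) ≥ 2. Therefore the treewidth is 2.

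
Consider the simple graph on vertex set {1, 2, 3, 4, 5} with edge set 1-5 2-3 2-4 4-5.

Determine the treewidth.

1

A width-1 tree decomposition is:
Bags: B1 = {1, 5}  B2 = {4, 5}  B3 = {2, 4}  B4 = {2, 3}
Tree: B1–B2, B2–B3, B3–B4
The largest bag has 2 vertices, giving width 1; this decomposition certifies tw(G) ≤ 1. G has an edge, so its treewidth is at least 1. The upper and lower bounds meet at 1, so that is the treewidth.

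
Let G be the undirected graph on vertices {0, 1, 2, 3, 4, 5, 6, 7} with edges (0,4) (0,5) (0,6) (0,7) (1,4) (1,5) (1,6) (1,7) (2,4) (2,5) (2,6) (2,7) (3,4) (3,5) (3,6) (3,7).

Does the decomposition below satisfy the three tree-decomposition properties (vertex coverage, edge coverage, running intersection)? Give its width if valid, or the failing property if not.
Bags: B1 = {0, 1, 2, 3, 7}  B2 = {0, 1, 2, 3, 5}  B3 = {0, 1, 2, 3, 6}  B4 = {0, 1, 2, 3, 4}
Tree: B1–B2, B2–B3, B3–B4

Every vertex of G appears in some bag (union = {0, 1, 2, 3, 4, 5, 6, 7}); every edge is covered by a bag; and for each vertex v the set of bags containing v is connected in the bag tree. The decomposition is therefore valid. The largest bag has 5 vertices, so the width is 4.

Yes; width 4.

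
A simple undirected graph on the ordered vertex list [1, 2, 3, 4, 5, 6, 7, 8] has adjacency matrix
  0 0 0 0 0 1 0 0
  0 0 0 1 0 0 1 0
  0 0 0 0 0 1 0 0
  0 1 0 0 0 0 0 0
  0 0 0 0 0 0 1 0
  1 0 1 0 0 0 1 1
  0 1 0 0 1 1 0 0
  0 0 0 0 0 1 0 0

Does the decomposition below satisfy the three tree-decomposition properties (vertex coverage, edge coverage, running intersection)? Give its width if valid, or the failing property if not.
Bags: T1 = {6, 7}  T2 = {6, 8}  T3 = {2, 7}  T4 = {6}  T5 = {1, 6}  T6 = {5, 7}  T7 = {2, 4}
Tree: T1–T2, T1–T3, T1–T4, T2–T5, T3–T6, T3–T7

No — vertex 3 appears in no bag.

A tree decomposition must satisfy three properties: every vertex lies in some bag; for every edge, both endpoints lie together in some bag; and for every vertex, the bags containing it form a connected subtree. Here vertex 3 appears in no bag, so the decomposition is invalid.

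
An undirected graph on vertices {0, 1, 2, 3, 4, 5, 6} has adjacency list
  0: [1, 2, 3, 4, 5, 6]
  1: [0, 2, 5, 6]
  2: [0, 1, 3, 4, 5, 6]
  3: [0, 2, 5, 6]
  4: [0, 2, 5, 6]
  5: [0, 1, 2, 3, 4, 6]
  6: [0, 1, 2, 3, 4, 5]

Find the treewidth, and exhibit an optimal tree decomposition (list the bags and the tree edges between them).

Treewidth 4.
Bags: B1 = {0, 1, 2, 5, 6}  B2 = {0, 2, 3, 5, 6}  B3 = {0, 2, 4, 5, 6}
Tree: B1–B2, B2–B3

The largest bag has 5 vertices, giving width 4; this decomposition certifies tw(G) ≤ 4. On the other hand G contains the 5-clique {0, 1, 2, 5, 6}. A clique must lie in a single bag of any decomposition, so no decomposition can have width below 4. Therefore the treewidth is 4.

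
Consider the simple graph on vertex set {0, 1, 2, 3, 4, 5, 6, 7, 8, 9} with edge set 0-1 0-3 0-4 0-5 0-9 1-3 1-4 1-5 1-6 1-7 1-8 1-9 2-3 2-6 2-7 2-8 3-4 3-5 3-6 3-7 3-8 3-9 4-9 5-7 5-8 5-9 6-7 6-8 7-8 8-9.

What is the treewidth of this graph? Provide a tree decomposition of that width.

Treewidth 4.
Bags: B1 = {1, 3, 6, 7, 8}  B2 = {2, 3, 6, 7, 8}  B3 = {1, 3, 5, 7, 8}  B4 = {1, 3, 5, 8, 9}  B5 = {0, 1, 3, 5, 9}  B6 = {0, 1, 3, 4, 9}
Tree: B1–B2, B1–B3, B3–B4, B4–B5, B5–B6

Each bag holds 5 vertices, so the decomposition has width 4, which upper-bounds the treewidth. On the other hand G contains the 5-clique {0, 1, 3, 4, 9}. A clique must lie in a single bag of any decomposition, so no decomposition can have width below 4. Therefore the treewidth is 4.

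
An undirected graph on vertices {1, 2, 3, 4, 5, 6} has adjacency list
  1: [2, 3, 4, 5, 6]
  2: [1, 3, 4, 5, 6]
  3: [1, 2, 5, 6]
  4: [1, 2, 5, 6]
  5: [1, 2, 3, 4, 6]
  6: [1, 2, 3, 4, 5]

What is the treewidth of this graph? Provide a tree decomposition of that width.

Treewidth 4.
Bags: B1 = {1, 2, 3, 5, 6}  B2 = {1, 2, 4, 5, 6}
Tree: B1–B2

Every bag has size at most 5, so the width is 5 − 1 = 4 and tw(G) ≤ 4. For the lower bound, the 5 vertices {1, 2, 3, 5, 6} are pairwise adjacent, and any tree decomposition puts a clique entirely inside one bag — forcing width ≥ 4. Combining the bounds, tw(G) = 4.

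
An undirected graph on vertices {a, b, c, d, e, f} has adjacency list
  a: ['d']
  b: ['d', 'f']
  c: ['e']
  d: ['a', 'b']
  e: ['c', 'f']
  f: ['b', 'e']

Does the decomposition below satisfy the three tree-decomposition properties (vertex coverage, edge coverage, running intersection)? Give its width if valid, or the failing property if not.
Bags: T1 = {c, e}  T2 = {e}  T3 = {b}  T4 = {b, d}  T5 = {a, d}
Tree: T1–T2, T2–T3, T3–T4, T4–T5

No — vertex f appears in no bag.

A tree decomposition must satisfy three properties: every vertex lies in some bag; for every edge, both endpoints lie together in some bag; and for every vertex, the bags containing it form a connected subtree. Here vertex f appears in no bag, so the decomposition is invalid.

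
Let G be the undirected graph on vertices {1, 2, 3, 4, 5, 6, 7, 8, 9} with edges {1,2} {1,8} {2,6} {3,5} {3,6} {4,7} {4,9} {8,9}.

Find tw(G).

A width-1 tree decomposition is:
Bags: B1 = {4, 7}  B2 = {4, 9}  B3 = {8, 9}  B4 = {1, 8}  B5 = {1, 2}  B6 = {2, 6}  B7 = {3, 6}  B8 = {3, 5}
Tree: B1–B2, B2–B3, B3–B4, B4–B5, B5–B6, B6–B7, B7–B8
Each bag holds 2 vertices, so the decomposition has width 1, which upper-bounds the treewidth. G has an edge, so its treewidth is at least 1. Hence tw(G) = 1 exactly.

1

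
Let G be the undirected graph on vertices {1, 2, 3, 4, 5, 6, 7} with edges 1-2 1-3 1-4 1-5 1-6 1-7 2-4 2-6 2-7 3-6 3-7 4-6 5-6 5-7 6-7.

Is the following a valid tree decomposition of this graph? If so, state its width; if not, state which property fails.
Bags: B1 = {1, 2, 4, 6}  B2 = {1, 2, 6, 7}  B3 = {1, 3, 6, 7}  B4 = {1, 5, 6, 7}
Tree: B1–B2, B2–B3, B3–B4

Vertex coverage: the bags together contain {1, 2, 3, 4, 5, 6, 7}, the full vertex set. Edge coverage: each edge of G has both endpoints in at least one bag. Running intersection: for every vertex, the bags containing it form a connected subtree. All three properties hold, so this is a valid tree decomposition of width max|bag| − 1 = 3, and hence tw(G) ≤ 3.

Yes; width 3.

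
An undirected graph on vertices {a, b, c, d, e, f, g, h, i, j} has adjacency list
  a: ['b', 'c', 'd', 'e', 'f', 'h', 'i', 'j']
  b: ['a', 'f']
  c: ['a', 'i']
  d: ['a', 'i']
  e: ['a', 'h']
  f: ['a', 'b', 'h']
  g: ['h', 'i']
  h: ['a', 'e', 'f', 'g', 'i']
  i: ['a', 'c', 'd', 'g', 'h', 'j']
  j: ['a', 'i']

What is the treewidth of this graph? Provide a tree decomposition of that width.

Treewidth 2.
Bags: B1 = {a, f, h}  B2 = {a, h, i}  B3 = {a, d, i}  B4 = {a, c, i}  B5 = {g, h, i}  B6 = {a, e, h}  B7 = {a, b, f}  B8 = {a, i, j}
Tree: B1–B2, B2–B3, B2–B4, B2–B5, B1–B6, B1–B7, B3–B8

The largest bag has 3 vertices, giving width 2; this decomposition certifies tw(G) ≤ 2. For the lower bound, the 3 vertices {g, h, i} are pairwise adjacent, and any tree decomposition puts a clique entirely inside one bag — forcing width ≥ 2. Therefore the treewidth is 2.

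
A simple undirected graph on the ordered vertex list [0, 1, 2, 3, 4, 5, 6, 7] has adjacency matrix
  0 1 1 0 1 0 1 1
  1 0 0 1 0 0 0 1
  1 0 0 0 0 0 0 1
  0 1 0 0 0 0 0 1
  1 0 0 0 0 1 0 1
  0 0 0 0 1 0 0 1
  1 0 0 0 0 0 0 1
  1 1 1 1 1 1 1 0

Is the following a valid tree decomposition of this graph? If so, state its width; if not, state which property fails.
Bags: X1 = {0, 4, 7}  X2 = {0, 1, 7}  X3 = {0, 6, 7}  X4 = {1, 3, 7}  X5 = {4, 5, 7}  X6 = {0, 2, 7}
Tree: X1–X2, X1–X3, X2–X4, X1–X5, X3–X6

Every vertex of G appears in some bag (union = {0, 1, 2, 3, 4, 5, 6, 7}); every edge is covered by a bag; and for each vertex v the set of bags containing v is connected in the bag tree. The decomposition is therefore valid. The largest bag has 3 vertices, so the width is 2.

Yes; width 2.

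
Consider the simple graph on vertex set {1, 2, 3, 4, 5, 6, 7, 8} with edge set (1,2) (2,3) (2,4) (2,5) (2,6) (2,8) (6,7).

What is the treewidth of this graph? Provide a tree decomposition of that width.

Treewidth 1.
Bags: B1 = {2, 6}  B2 = {2, 4}  B3 = {1, 2}  B4 = {2, 5}  B5 = {2, 8}  B6 = {2, 3}  B7 = {6, 7}
Tree: B1–B2, B2–B3, B2–B4, B1–B5, B5–B6, B1–B7

Each bag holds 2 vertices, so the decomposition has width 1, which upper-bounds the treewidth. Any graph with an edge has treewidth ≥ 1, and G has the edge 2–6. The upper and lower bounds meet at 1, so that is the treewidth.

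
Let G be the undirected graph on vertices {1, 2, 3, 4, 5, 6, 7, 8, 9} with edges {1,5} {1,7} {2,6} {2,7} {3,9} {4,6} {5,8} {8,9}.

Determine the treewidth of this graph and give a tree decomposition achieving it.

Each bag holds 2 vertices, so the decomposition has width 1, which upper-bounds the treewidth. Since G has at least one edge (e.g. 4–6), it is not an edgeless graph, so tw(G) ≥ 1. Combining the bounds, tw(G) = 1.

Treewidth 1.
Bags: B1 = {4, 6}  B2 = {2, 6}  B3 = {2, 7}  B4 = {1, 7}  B5 = {1, 5}  B6 = {5, 8}  B7 = {8, 9}  B8 = {3, 9}
Tree: B1–B2, B2–B3, B3–B4, B4–B5, B5–B6, B6–B7, B7–B8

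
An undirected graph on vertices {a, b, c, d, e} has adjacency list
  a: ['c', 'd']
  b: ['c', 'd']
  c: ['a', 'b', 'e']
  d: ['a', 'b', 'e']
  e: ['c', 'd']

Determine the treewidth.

A width-2 tree decomposition is:
Bags: B1 = {b, c, d}  B2 = {a, c, d}  B3 = {c, d, e}
Tree: B1–B2, B2–B3
Each bag holds 3 vertices, so the decomposition has width 2, which upper-bounds the treewidth. For the lower bound, G contains the cycle b–d–a–c–b, so G is not a forest; only forests have treewidth ≤ 1, hence tw(G) ≥ 2. Hence tw(G) = 2 exactly.

2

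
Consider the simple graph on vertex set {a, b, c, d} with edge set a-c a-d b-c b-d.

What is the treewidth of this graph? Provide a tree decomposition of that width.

The largest bag has 3 vertices, giving width 2; this decomposition certifies tw(G) ≤ 2. Since d–a–c–b–d is a cycle in G, G is not acyclic. Forests are exactly the graphs of treewidth ≤ 1, so tw(G) ≥ 2. Combining the bounds, tw(G) = 2.

Treewidth 2.
Bags: B1 = {a, c, d}  B2 = {b, c, d}
Tree: B1–B2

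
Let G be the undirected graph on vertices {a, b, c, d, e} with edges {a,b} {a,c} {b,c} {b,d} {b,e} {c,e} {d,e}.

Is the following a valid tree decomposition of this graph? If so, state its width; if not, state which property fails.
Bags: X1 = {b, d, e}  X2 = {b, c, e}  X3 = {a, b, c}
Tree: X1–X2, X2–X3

Yes; width 2.

Every vertex of G appears in some bag (union = {a, b, c, d, e}); every edge is covered by a bag; and for each vertex v the set of bags containing v is connected in the bag tree. The decomposition is therefore valid. The largest bag has 3 vertices, so the width is 2.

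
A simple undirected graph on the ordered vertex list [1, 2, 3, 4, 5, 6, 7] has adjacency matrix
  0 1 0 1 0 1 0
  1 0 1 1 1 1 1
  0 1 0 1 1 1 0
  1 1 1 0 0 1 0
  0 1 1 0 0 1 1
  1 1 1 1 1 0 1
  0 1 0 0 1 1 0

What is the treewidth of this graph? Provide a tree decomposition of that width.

The largest bag has 4 vertices, giving width 3; this decomposition certifies tw(G) ≤ 3. On the other hand G contains the 4-clique {1, 2, 4, 6}. A clique must lie in a single bag of any decomposition, so no decomposition can have width below 3. Hence tw(G) = 3 exactly.

Treewidth 3.
One optimal decomposition is:
Bags: B1 = {2, 3, 4, 6}  B2 = {2, 3, 5, 6}  B3 = {2, 5, 6, 7}  B4 = {1, 2, 4, 6}
Tree: B1–B2, B2–B3, B1–B4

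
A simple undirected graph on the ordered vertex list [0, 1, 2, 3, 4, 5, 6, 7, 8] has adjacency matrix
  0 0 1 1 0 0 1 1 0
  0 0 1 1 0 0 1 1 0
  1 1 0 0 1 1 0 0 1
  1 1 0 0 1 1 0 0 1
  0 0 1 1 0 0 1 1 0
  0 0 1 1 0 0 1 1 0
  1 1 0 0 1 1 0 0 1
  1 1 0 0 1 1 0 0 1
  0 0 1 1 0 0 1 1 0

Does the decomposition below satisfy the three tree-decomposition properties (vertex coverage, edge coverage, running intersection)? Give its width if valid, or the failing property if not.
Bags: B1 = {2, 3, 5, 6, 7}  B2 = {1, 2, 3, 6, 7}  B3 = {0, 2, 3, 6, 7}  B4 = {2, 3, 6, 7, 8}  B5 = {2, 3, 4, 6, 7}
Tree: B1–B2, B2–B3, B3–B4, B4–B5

Checking the three conditions: (i) the bags cover all of {0, 1, 2, 3, 4, 5, 6, 7, 8}; (ii) for each edge, some bag contains both endpoints; (iii) the bags containing any fixed vertex form a subtree. All hold, so the decomposition is valid with width 5 − 1 = 4.

Yes; width 4.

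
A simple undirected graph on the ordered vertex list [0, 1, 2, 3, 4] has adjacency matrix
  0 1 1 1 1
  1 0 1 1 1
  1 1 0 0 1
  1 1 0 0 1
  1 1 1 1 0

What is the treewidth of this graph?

3

A width-3 tree decomposition is:
Bags: B1 = {0, 1, 2, 4}  B2 = {0, 1, 3, 4}
Tree: B1–B2
Each bag holds 4 vertices, so the decomposition has width 3, which upper-bounds the treewidth. Conversely, {0, 1, 2, 4} is a clique of size 4, and the vertices of any clique must share a bag in every tree decomposition; so some bag has ≥ 4 vertices and tw(G) ≥ 3. Hence tw(G) = 3 exactly.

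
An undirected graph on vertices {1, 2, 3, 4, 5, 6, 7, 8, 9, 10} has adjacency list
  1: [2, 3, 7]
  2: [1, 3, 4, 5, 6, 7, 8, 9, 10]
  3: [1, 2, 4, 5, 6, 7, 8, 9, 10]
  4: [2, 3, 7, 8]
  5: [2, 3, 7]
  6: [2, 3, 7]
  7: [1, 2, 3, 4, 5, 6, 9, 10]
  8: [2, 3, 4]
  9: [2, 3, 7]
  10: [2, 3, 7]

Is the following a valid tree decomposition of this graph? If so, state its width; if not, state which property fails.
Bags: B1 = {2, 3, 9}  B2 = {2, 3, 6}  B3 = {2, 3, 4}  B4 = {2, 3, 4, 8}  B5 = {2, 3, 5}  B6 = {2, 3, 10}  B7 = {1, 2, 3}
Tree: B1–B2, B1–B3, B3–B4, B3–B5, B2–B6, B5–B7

No — vertex 7 appears in no bag.

A tree decomposition must satisfy three properties: every vertex lies in some bag; for every edge, both endpoints lie together in some bag; and for every vertex, the bags containing it form a connected subtree. Here vertex 7 appears in no bag, so the decomposition is invalid.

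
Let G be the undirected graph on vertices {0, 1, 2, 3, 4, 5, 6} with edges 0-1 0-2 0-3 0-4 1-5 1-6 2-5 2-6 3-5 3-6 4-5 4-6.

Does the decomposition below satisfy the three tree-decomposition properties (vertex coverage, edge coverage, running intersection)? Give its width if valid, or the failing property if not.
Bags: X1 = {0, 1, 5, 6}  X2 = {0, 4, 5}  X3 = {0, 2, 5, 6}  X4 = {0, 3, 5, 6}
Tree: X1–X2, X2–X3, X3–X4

No — edge (6,4) lies in no bag.

A tree decomposition must satisfy three properties: every vertex lies in some bag; for every edge, both endpoints lie together in some bag; and for every vertex, the bags containing it form a connected subtree. Here edge (6,4) lies in no bag, so the decomposition is invalid.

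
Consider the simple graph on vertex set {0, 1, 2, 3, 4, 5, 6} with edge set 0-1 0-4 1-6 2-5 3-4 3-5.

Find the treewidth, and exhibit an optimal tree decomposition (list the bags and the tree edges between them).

Every bag has size at most 2, so the width is 2 − 1 = 1 and tw(G) ≤ 1. Any graph with an edge has treewidth ≥ 1, and G has the edge 6–1. Hence tw(G) = 1 exactly.

Treewidth 1.
Bags: B1 = {1, 6}  B2 = {0, 1}  B3 = {0, 4}  B4 = {3, 4}  B5 = {3, 5}  B6 = {2, 5}
Tree: B1–B2, B2–B3, B3–B4, B4–B5, B5–B6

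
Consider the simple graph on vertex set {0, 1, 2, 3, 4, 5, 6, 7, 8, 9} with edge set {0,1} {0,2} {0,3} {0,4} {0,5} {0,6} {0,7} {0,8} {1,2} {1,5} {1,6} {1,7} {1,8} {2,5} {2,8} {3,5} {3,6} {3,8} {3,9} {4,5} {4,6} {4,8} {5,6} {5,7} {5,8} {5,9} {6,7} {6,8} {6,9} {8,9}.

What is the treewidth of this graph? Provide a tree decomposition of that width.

Each bag holds 5 vertices, so the decomposition has width 4, which upper-bounds the treewidth. For the lower bound, the 5 vertices {0, 1, 2, 5, 8} are pairwise adjacent, and any tree decomposition puts a clique entirely inside one bag — forcing width ≥ 4. The upper and lower bounds meet at 4, so that is the treewidth.

Treewidth 4.
One such decomposition:
Bags: B1 = {0, 3, 5, 6, 8}  B2 = {0, 1, 5, 6, 8}  B3 = {0, 4, 5, 6, 8}  B4 = {3, 5, 6, 8, 9}  B5 = {0, 1, 2, 5, 8}  B6 = {0, 1, 5, 6, 7}
Tree: B1–B2, B2–B3, B1–B4, B2–B5, B2–B6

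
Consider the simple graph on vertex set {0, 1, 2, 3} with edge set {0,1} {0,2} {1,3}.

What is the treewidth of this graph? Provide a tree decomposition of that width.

Treewidth 1.
One such decomposition:
Bags: B1 = {0, 1}  B2 = {0, 2}  B3 = {1, 3}
Tree: B1–B2, B1–B3

Each bag holds 2 vertices, so the decomposition has width 1, which upper-bounds the treewidth. Any graph with an edge has treewidth ≥ 1, and G has the edge 1–0. Combining the bounds, tw(G) = 1.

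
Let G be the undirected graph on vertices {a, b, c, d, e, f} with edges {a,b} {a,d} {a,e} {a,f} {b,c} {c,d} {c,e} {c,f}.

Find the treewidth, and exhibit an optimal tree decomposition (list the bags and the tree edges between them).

The largest bag has 3 vertices, giving width 2; this decomposition certifies tw(G) ≤ 2. Since f–c–e–a–f is a cycle in G, G is not acyclic. Forests are exactly the graphs of treewidth ≤ 1, so tw(G) ≥ 2. Therefore the treewidth is 2.

Treewidth 2.
Bags: B1 = {a, c, f}  B2 = {a, c, e}  B3 = {a, b, c}  B4 = {a, c, d}
Tree: B1–B2, B2–B3, B3–B4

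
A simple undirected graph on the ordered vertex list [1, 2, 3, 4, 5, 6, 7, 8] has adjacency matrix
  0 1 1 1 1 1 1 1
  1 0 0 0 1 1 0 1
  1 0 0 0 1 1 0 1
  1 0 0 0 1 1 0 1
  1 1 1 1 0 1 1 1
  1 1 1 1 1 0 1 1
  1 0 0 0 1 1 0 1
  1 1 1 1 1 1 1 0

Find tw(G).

A width-4 tree decomposition is:
Bags: B1 = {1, 3, 5, 6, 8}  B2 = {1, 2, 5, 6, 8}  B3 = {1, 4, 5, 6, 8}  B4 = {1, 5, 6, 7, 8}
Tree: B1–B2, B2–B3, B3–B4
Every bag has size at most 5, so the width is 5 − 1 = 4 and tw(G) ≤ 4. Conversely, {1, 2, 5, 6, 8} is a clique of size 5, and the vertices of any clique must share a bag in every tree decomposition; so some bag has ≥ 5 vertices and tw(G) ≥ 4. The upper and lower bounds meet at 4, so that is the treewidth.

4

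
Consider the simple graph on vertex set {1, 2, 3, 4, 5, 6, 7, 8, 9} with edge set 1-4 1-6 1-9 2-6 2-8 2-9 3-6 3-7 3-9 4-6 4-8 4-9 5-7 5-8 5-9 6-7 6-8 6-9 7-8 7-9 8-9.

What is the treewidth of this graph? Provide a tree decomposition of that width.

Every bag has size at most 4, so the width is 4 − 1 = 3 and tw(G) ≤ 3. Conversely, {5, 7, 8, 9} is a clique of size 4, and the vertices of any clique must share a bag in every tree decomposition; so some bag has ≥ 4 vertices and tw(G) ≥ 3. Hence tw(G) = 3 exactly.

Treewidth 3.
One such decomposition:
Bags: B1 = {2, 6, 8, 9}  B2 = {6, 7, 8, 9}  B3 = {3, 6, 7, 9}  B4 = {4, 6, 8, 9}  B5 = {5, 7, 8, 9}  B6 = {1, 4, 6, 9}
Tree: B1–B2, B2–B3, B1–B4, B2–B5, B4–B6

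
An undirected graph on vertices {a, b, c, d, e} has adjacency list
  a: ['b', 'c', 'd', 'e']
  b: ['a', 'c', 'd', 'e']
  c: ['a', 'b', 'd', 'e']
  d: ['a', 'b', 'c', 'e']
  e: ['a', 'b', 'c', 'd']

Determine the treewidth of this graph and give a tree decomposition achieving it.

Treewidth 4.
One optimal decomposition is:
Bags: B1 = {a, b, c, d, e}
Tree: (single bag)

A single bag containing all 5 vertices is trivially a valid decomposition of width 4. For the lower bound, the 5 vertices {a, b, c, d, e} are pairwise adjacent, and any tree decomposition puts a clique entirely inside one bag — forcing width ≥ 4. Hence tw(G) = 4 exactly.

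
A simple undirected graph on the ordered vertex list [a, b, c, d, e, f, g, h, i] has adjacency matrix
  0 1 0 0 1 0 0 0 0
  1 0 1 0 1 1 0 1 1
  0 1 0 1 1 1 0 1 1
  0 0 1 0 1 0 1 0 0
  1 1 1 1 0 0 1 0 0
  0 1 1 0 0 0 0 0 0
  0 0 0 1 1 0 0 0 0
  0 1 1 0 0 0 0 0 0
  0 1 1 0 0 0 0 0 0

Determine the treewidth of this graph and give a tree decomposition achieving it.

Treewidth 2.
One such decomposition:
Bags: B1 = {b, c, i}  B2 = {b, c, e}  B3 = {c, d, e}  B4 = {d, e, g}  B5 = {b, c, f}  B6 = {b, c, h}  B7 = {a, b, e}
Tree: B1–B2, B2–B3, B3–B4, B2–B5, B5–B6, B2–B7

Every bag has size at most 3, so the width is 3 − 1 = 2 and tw(G) ≤ 2. Conversely, {d, e, g} is a clique of size 3, and the vertices of any clique must share a bag in every tree decomposition; so some bag has ≥ 3 vertices and tw(G) ≥ 2. Combining the bounds, tw(G) = 2.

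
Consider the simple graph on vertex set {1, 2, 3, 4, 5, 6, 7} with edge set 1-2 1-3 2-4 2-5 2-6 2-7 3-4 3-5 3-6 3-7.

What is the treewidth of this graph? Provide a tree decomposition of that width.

Treewidth 2.
One such decomposition:
Bags: B1 = {2, 3, 6}  B2 = {2, 3, 7}  B3 = {2, 3, 4}  B4 = {2, 3, 5}  B5 = {1, 2, 3}
Tree: B1–B2, B2–B3, B3–B4, B4–B5

Each bag holds 3 vertices, so the decomposition has width 2, which upper-bounds the treewidth. The edges 2–6–3–7–2 form a cycle, so G is not a tree and its treewidth is at least 2. The upper and lower bounds meet at 2, so that is the treewidth.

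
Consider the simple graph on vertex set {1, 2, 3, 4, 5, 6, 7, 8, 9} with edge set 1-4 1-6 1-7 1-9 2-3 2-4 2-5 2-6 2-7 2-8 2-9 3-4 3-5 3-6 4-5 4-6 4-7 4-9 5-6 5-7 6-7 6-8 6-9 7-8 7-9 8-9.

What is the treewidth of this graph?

4

A width-4 tree decomposition is:
Bags: B1 = {2, 4, 5, 6, 7}  B2 = {2, 3, 4, 5, 6}  B3 = {2, 4, 6, 7, 9}  B4 = {2, 6, 7, 8, 9}  B5 = {1, 4, 6, 7, 9}
Tree: B1–B2, B1–B3, B3–B4, B3–B5
The largest bag has 5 vertices, giving width 4; this decomposition certifies tw(G) ≤ 4. Conversely, {1, 4, 6, 7, 9} is a clique of size 5, and the vertices of any clique must share a bag in every tree decomposition; so some bag has ≥ 5 vertices and tw(G) ≥ 4. Hence tw(G) = 4 exactly.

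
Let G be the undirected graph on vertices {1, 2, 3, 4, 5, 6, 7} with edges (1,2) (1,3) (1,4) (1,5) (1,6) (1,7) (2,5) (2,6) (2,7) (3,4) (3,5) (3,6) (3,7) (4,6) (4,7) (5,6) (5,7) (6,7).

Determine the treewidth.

4

A width-4 tree decomposition is:
Bags: B1 = {1, 3, 5, 6, 7}  B2 = {1, 3, 4, 6, 7}  B3 = {1, 2, 5, 6, 7}
Tree: B1–B2, B1–B3
The largest bag has 5 vertices, giving width 4; this decomposition certifies tw(G) ≤ 4. On the other hand G contains the 5-clique {1, 2, 5, 6, 7}. A clique must lie in a single bag of any decomposition, so no decomposition can have width below 4. Combining the bounds, tw(G) = 4.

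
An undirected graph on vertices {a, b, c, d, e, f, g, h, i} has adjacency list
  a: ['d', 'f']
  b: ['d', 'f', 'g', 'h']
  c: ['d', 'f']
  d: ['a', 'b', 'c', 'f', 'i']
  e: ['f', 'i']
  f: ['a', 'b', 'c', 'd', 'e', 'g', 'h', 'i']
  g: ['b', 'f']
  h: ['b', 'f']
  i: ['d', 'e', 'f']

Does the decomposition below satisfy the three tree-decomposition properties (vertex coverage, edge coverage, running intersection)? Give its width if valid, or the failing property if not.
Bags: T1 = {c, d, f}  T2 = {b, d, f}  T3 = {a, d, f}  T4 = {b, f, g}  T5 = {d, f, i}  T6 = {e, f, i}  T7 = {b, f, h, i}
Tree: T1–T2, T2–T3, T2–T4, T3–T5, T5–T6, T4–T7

No — bags containing vertex i are not connected in the tree.

A tree decomposition must satisfy three properties: every vertex lies in some bag; for every edge, both endpoints lie together in some bag; and for every vertex, the bags containing it form a connected subtree. Here bags containing vertex i are not connected in the tree, so the decomposition is invalid.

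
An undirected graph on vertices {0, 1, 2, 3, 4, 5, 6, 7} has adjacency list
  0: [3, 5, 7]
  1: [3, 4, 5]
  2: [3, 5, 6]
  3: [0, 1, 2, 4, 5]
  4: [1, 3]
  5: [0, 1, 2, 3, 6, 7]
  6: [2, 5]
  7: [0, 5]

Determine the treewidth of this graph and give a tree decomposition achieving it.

Treewidth 2.
One such decomposition:
Bags: B1 = {1, 3, 4}  B2 = {1, 3, 5}  B3 = {0, 3, 5}  B4 = {2, 3, 5}  B5 = {2, 5, 6}  B6 = {0, 5, 7}
Tree: B1–B2, B2–B3, B3–B4, B4–B5, B3–B6

The largest bag has 3 vertices, giving width 2; this decomposition certifies tw(G) ≤ 2. Conversely, {1, 3, 4} is a clique of size 3, and the vertices of any clique must share a bag in every tree decomposition; so some bag has ≥ 3 vertices and tw(G) ≥ 2. Therefore the treewidth is 2.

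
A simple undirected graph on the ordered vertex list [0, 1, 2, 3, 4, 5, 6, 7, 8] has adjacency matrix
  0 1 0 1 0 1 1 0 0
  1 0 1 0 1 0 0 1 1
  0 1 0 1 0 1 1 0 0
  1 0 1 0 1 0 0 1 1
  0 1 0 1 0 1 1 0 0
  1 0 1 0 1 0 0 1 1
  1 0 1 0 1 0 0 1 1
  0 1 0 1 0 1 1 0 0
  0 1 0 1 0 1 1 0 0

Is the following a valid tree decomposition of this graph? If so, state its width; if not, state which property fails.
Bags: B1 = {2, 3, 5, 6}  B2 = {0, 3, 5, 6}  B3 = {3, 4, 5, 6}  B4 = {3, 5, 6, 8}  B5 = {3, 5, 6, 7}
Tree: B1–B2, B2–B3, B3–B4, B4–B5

A tree decomposition must satisfy three properties: every vertex lies in some bag; for every edge, both endpoints lie together in some bag; and for every vertex, the bags containing it form a connected subtree. Here vertex 1 appears in no bag, so the decomposition is invalid.

No — vertex 1 appears in no bag.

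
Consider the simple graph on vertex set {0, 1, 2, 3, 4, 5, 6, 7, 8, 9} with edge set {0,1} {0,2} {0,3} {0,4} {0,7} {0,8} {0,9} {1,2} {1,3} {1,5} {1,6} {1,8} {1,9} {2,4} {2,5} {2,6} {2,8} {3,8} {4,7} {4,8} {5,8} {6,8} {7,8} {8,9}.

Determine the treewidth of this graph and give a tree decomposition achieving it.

Treewidth 3.
One such decomposition:
Bags: B1 = {0, 1, 3, 8}  B2 = {0, 1, 2, 8}  B3 = {0, 2, 4, 8}  B4 = {1, 2, 6, 8}  B5 = {1, 2, 5, 8}  B6 = {0, 1, 8, 9}  B7 = {0, 4, 7, 8}
Tree: B1–B2, B2–B3, B2–B4, B2–B5, B1–B6, B3–B7

The largest bag has 4 vertices, giving width 3; this decomposition certifies tw(G) ≤ 3. On the other hand G contains the 4-clique {0, 1, 8, 9}. A clique must lie in a single bag of any decomposition, so no decomposition can have width below 3. Therefore the treewidth is 3.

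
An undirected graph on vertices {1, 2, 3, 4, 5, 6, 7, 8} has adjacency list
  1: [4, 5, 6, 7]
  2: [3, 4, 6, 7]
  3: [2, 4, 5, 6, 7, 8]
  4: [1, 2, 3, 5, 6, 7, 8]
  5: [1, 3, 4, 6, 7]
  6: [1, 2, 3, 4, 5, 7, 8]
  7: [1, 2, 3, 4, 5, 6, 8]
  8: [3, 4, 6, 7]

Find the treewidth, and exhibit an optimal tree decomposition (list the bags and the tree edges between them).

Every bag has size at most 5, so the width is 5 − 1 = 4 and tw(G) ≤ 4. On the other hand G contains the 5-clique {1, 4, 5, 6, 7}. A clique must lie in a single bag of any decomposition, so no decomposition can have width below 4. The upper and lower bounds meet at 4, so that is the treewidth.

Treewidth 4.
One such decomposition:
Bags: B1 = {2, 3, 4, 6, 7}  B2 = {3, 4, 6, 7, 8}  B3 = {3, 4, 5, 6, 7}  B4 = {1, 4, 5, 6, 7}
Tree: B1–B2, B2–B3, B3–B4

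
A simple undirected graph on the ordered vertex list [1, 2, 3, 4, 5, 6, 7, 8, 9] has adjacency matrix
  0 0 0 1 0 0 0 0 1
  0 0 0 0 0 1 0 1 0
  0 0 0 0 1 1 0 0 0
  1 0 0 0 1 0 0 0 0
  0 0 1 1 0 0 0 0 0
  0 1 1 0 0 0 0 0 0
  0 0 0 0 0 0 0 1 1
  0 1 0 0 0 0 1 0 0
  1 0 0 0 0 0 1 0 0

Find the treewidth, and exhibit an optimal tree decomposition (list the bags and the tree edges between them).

Treewidth 2.
One optimal decomposition is:
Bags: B1 = {1, 4, 9}  B2 = {4, 5, 9}  B3 = {3, 5, 9}  B4 = {3, 6, 9}  B5 = {2, 6, 9}  B6 = {2, 8, 9}  B7 = {7, 8, 9}
Tree: B1–B2, B2–B3, B3–B4, B4–B5, B5–B6, B6–B7

Each bag holds 3 vertices, so the decomposition has width 2, which upper-bounds the treewidth. The edges 9–1–4–5–3–6–2–8–7–9 form a cycle, so G is not a tree and its treewidth is at least 2. Hence tw(G) = 2 exactly.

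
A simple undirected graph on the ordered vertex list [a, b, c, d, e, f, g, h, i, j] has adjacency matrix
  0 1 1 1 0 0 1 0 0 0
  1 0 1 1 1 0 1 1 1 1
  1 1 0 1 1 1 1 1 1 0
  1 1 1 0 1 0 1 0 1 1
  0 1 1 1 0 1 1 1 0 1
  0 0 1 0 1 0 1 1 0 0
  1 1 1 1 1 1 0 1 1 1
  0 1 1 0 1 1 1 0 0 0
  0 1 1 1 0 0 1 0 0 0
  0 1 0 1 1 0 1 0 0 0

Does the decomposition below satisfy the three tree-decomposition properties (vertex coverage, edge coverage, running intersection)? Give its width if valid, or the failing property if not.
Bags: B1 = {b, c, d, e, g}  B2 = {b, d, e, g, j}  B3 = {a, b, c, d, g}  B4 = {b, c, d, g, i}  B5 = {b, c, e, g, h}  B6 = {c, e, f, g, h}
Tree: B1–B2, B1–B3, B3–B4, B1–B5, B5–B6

Vertex coverage: the bags together contain {a, b, c, d, e, f, g, h, i, j}, the full vertex set. Edge coverage: each edge of G has both endpoints in at least one bag. Running intersection: for every vertex, the bags containing it form a connected subtree. All three properties hold, so this is a valid tree decomposition of width max|bag| − 1 = 4, and hence tw(G) ≤ 4.

Yes; width 4.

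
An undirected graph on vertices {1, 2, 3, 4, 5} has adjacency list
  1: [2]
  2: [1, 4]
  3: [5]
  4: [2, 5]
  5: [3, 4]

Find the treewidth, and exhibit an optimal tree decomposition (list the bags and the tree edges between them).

Treewidth 1.
One such decomposition:
Bags: B1 = {3, 5}  B2 = {4, 5}  B3 = {2, 4}  B4 = {1, 2}
Tree: B1–B2, B2–B3, B3–B4

Every bag has size at most 2, so the width is 2 − 1 = 1 and tw(G) ≤ 1. Since G has at least one edge (e.g. 3–5), it is not an edgeless graph, so tw(G) ≥ 1. The upper and lower bounds meet at 1, so that is the treewidth.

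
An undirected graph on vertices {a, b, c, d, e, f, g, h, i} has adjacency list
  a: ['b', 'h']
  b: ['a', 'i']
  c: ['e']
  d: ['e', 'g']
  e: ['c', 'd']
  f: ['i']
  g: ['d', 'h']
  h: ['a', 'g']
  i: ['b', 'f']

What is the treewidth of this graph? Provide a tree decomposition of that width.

Treewidth 1.
One such decomposition:
Bags: B1 = {c, e}  B2 = {d, e}  B3 = {d, g}  B4 = {g, h}  B5 = {a, h}  B6 = {a, b}  B7 = {b, i}  B8 = {f, i}
Tree: B1–B2, B2–B3, B3–B4, B4–B5, B5–B6, B6–B7, B7–B8

The largest bag has 2 vertices, giving width 1; this decomposition certifies tw(G) ≤ 1. Any graph with an edge has treewidth ≥ 1, and G has the edge c–e. Combining the bounds, tw(G) = 1.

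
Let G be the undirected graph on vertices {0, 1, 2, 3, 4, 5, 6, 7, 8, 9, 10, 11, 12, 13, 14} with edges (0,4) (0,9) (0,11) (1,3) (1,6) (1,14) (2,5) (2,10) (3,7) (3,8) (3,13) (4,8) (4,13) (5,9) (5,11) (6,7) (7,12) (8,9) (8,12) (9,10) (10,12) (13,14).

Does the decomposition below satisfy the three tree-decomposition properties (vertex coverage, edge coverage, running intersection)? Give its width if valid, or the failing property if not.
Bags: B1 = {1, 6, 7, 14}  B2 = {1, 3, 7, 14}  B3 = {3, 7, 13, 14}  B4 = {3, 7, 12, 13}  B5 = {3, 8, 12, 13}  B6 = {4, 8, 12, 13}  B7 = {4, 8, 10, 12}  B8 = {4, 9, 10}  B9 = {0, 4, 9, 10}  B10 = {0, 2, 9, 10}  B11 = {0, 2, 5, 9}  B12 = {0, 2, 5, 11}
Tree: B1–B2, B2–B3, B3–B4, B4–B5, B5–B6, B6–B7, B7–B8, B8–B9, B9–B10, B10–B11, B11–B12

A tree decomposition must satisfy three properties: every vertex lies in some bag; for every edge, both endpoints lie together in some bag; and for every vertex, the bags containing it form a connected subtree. Here edge (8,9) lies in no bag, so the decomposition is invalid.

No — edge (8,9) lies in no bag.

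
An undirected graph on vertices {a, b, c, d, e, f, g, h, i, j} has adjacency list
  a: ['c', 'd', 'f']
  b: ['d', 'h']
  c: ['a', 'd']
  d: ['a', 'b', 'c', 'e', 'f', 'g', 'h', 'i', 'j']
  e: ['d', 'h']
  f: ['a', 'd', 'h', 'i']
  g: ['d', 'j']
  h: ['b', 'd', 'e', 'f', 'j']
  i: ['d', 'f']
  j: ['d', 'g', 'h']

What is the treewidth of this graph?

2

A width-2 tree decomposition is:
Bags: B1 = {d, h, j}  B2 = {d, f, h}  B3 = {a, d, f}  B4 = {a, c, d}  B5 = {b, d, h}  B6 = {d, e, h}  B7 = {d, f, i}  B8 = {d, g, j}
Tree: B1–B2, B2–B3, B3–B4, B1–B5, B1–B6, B2–B7, B1–B8
The largest bag has 3 vertices, giving width 2; this decomposition certifies tw(G) ≤ 2. On the other hand G contains the 3-clique {d, g, j}. A clique must lie in a single bag of any decomposition, so no decomposition can have width below 2. Combining the bounds, tw(G) = 2.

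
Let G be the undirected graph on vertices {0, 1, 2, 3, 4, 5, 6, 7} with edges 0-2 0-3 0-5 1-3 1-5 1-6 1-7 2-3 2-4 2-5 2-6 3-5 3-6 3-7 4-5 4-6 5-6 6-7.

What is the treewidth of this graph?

3

A width-3 tree decomposition is:
Bags: B1 = {2, 3, 5, 6}  B2 = {2, 4, 5, 6}  B3 = {1, 3, 5, 6}  B4 = {0, 2, 3, 5}  B5 = {1, 3, 6, 7}
Tree: B1–B2, B1–B3, B1–B4, B3–B5
The largest bag has 4 vertices, giving width 3; this decomposition certifies tw(G) ≤ 3. On the other hand G contains the 4-clique {1, 3, 5, 6}. A clique must lie in a single bag of any decomposition, so no decomposition can have width below 3. The upper and lower bounds meet at 3, so that is the treewidth.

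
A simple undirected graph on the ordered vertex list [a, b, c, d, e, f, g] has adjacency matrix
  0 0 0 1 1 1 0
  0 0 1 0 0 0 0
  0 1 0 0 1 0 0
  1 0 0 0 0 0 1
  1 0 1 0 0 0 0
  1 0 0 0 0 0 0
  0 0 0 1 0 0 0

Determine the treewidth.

1

A width-1 tree decomposition is:
Bags: B1 = {a, e}  B2 = {a, f}  B3 = {a, d}  B4 = {c, e}  B5 = {b, c}  B6 = {d, g}
Tree: B1–B2, B1–B3, B1–B4, B4–B5, B3–B6
Each bag holds 2 vertices, so the decomposition has width 1, which upper-bounds the treewidth. Any graph with an edge has treewidth ≥ 1, and G has the edge e–a. Hence tw(G) = 1 exactly.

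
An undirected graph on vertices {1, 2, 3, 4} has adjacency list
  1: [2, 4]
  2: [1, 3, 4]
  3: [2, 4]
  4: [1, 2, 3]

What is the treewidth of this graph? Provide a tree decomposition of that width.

The largest bag has 3 vertices, giving width 2; this decomposition certifies tw(G) ≤ 2. For the lower bound, the 3 vertices {1, 2, 4} are pairwise adjacent, and any tree decomposition puts a clique entirely inside one bag — forcing width ≥ 2. Therefore the treewidth is 2.

Treewidth 2.
One optimal decomposition is:
Bags: B1 = {1, 2, 4}  B2 = {2, 3, 4}
Tree: B1–B2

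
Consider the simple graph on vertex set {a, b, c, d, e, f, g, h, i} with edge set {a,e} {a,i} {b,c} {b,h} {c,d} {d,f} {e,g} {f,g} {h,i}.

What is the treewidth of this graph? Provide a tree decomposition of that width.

Each bag holds 3 vertices, so the decomposition has width 2, which upper-bounds the treewidth. Since f–d–c–b–h–i–a–e–g–f is a cycle in G, G is not acyclic. Forests are exactly the graphs of treewidth ≤ 1, so tw(G) ≥ 2. The upper and lower bounds meet at 2, so that is the treewidth.

Treewidth 2.
One optimal decomposition is:
Bags: B1 = {c, d, f}  B2 = {b, c, f}  B3 = {b, f, h}  B4 = {f, h, i}  B5 = {a, f, i}  B6 = {a, e, f}  B7 = {e, f, g}
Tree: B1–B2, B2–B3, B3–B4, B4–B5, B5–B6, B6–B7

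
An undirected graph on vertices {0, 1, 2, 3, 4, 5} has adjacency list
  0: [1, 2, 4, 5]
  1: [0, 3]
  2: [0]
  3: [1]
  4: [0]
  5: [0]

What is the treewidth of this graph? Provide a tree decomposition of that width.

Each bag holds 2 vertices, so the decomposition has width 1, which upper-bounds the treewidth. Since G has at least one edge (e.g. 1–0), it is not an edgeless graph, so tw(G) ≥ 1. The upper and lower bounds meet at 1, so that is the treewidth.

Treewidth 1.
One such decomposition:
Bags: B1 = {0, 1}  B2 = {1, 3}  B3 = {0, 5}  B4 = {0, 4}  B5 = {0, 2}
Tree: B1–B2, B1–B3, B1–B4, B1–B5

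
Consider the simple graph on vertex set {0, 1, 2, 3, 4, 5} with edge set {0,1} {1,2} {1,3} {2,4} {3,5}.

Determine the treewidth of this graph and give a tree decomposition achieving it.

Each bag holds 2 vertices, so the decomposition has width 1, which upper-bounds the treewidth. G has an edge, so its treewidth is at least 1. The upper and lower bounds meet at 1, so that is the treewidth.

Treewidth 1.
One optimal decomposition is:
Bags: B1 = {0, 1}  B2 = {1, 3}  B3 = {1, 2}  B4 = {2, 4}  B5 = {3, 5}
Tree: B1–B2, B2–B3, B3–B4, B2–B5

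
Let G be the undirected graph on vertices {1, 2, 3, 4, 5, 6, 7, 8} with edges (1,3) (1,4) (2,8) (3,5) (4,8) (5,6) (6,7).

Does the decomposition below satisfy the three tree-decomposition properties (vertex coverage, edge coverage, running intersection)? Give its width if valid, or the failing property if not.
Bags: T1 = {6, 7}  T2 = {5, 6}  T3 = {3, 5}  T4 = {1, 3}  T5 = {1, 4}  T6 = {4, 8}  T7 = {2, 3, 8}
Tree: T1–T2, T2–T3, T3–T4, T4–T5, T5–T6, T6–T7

No — bags containing vertex 3 are not connected in the tree.

A tree decomposition must satisfy three properties: every vertex lies in some bag; for every edge, both endpoints lie together in some bag; and for every vertex, the bags containing it form a connected subtree. Here bags containing vertex 3 are not connected in the tree, so the decomposition is invalid.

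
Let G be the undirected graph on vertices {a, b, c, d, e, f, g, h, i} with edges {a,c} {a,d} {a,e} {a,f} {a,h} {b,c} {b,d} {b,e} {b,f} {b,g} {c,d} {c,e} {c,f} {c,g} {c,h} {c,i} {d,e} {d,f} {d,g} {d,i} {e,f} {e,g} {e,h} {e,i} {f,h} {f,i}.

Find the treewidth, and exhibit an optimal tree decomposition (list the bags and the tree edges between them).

Treewidth 4.
Bags: B1 = {c, d, e, f, i}  B2 = {a, c, d, e, f}  B3 = {a, c, e, f, h}  B4 = {b, c, d, e, f}  B5 = {b, c, d, e, g}
Tree: B1–B2, B2–B3, B2–B4, B4–B5

Every bag has size at most 5, so the width is 5 − 1 = 4 and tw(G) ≤ 4. On the other hand G contains the 5-clique {b, c, d, e, g}. A clique must lie in a single bag of any decomposition, so no decomposition can have width below 4. Hence tw(G) = 4 exactly.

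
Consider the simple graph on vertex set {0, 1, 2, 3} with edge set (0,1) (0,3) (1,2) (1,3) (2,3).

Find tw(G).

2

A width-2 tree decomposition is:
Bags: B1 = {1, 2, 3}  B2 = {0, 1, 3}
Tree: B1–B2
The largest bag has 3 vertices, giving width 2; this decomposition certifies tw(G) ≤ 2. Conversely, {0, 1, 3} is a clique of size 3, and the vertices of any clique must share a bag in every tree decomposition; so some bag has ≥ 3 vertices and tw(G) ≥ 2. Combining the bounds, tw(G) = 2.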